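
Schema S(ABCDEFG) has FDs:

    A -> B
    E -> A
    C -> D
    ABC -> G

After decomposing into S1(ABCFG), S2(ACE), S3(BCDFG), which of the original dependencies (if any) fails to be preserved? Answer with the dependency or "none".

A → B lies within S1.
E → A lies within S2.
C → D lies within S3.
ABC → G lies within S1.
Every dependency is enforceable on the fragments, so the decomposition is dependency-preserving.

none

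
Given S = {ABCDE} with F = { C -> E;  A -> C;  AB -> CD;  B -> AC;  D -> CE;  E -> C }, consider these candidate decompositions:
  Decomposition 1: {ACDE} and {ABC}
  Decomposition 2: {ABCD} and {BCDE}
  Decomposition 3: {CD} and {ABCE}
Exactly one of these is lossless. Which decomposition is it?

Decomposition 2

Decomposition 1: common = {AC}, closure = {ACE} → lossy.
Decomposition 2: common = {BCD}, closure = {ABCDE} → lossless.
Decomposition 3: common = {C}, closure = {CE} → lossy.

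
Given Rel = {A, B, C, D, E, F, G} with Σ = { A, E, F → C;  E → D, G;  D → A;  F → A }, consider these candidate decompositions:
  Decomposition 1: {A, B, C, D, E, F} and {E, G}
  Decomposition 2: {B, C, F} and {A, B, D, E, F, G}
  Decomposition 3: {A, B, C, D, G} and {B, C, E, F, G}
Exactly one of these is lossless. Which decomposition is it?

Decomposition 1

Decomposition 1: common = {E}, closure = {A, D, E, G} → lossless.
Decomposition 2: common = {B, F}, closure = {A, B, F} → lossy.
Decomposition 3: common = {B, C, G}, closure = {B, C, G} → lossy.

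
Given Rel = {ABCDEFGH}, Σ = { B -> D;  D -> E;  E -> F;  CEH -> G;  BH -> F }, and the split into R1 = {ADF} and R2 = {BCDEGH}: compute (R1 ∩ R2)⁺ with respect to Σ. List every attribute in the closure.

DEF

R1 ∩ R2 = {D}.
D → E applies, adding E
E → F applies, adding F
Closure: {DEF}.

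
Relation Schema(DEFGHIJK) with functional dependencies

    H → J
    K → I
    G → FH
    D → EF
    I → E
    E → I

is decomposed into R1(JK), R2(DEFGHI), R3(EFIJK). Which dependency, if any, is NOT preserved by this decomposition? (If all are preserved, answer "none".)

Check H → J: no single fragment contains all of {HJ}, and the restricted closure of {H} across the fragments never reaches {J}.
K → I is preserved.
G → FH is preserved.
D → EF is preserved.
I → E is preserved.
E → I is preserved.

H → J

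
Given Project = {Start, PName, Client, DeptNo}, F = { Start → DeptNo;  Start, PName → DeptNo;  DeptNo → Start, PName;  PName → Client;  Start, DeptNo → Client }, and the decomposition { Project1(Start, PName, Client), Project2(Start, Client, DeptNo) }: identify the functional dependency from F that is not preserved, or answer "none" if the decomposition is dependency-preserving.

none

Start → DeptNo lies within Project2.
Start, PName → DeptNo: restricted closure across fragments reaches DeptNo.
DeptNo → Start, PName: restricted closure across fragments reaches Start, PName.
PName → Client lies within Project1.
Start, DeptNo → Client lies within Project2.
Every dependency is enforceable on the fragments, so the decomposition is dependency-preserving.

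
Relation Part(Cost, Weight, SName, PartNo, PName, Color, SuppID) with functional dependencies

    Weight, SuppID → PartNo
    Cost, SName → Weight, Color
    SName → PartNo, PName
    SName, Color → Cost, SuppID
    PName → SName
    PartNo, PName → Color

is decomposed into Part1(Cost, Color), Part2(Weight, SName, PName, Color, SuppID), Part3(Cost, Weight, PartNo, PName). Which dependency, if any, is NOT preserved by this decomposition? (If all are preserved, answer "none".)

Check Weight, SuppID → PartNo: no single fragment contains all of {Weight, PartNo, SuppID}, and the restricted closure of {Weight, SuppID} across the fragments never reaches {PartNo}.
Cost, SName → Weight, Color is preserved.
SName → PartNo, PName is preserved.
SName, Color → Cost, SuppID is preserved.
PName → SName is preserved.
PartNo, PName → Color is preserved.

Weight, SuppID → PartNo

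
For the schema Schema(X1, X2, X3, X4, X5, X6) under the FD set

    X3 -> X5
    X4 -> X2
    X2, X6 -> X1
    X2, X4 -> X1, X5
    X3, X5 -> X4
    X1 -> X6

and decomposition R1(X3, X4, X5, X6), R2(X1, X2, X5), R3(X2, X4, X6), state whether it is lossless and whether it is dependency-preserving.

lossy and not dependency-preserving

Lossless test (chase): Rows 1 and 3 agree on X4; apply X4→X2 and equate their X2 entries. Rows 1 and 3 agree on X2, X6; apply X2, X6→X1 and equate their X1 entries. Rows 1 and 3 agree on X2, X4; apply X2, X4→X1, X5 and equate their X1, X5 entries. No row becomes fully distinguished — the join is lossy.
Dependency preservation: the restricted closure of {X2, X6} across the fragments never reaches {X1}, so X2, X6 → X1 cannot be enforced without a join — not preserved.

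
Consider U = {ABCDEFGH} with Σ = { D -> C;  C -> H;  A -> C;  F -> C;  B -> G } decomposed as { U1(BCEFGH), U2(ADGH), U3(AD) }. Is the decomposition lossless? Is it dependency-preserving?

lossy and not dependency-preserving

Lossless test (chase): Rows 2 and 3 agree on D; apply D→C and equate their C entries. Rows 2 and 3 agree on C; apply C→H and equate their H entries. No row becomes fully distinguished — the join is lossy.
Dependency preservation: the restricted closure of {D} across the fragments never reaches {C}, so D → C cannot be enforced without a join — not preserved.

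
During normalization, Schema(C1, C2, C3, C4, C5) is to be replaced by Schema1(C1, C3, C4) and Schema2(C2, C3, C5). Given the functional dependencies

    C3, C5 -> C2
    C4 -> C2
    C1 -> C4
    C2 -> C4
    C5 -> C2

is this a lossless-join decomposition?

No

Common attributes: Schema1 ∩ Schema2 = {C3}.
No dependency enlarges {C3}, so (C3)⁺ = {C3}.
The closure contains neither all of Schema1 = {C1, C3, C4} nor all of Schema2 = {C2, C3, C5}, so the common attributes are not a superkey of either fragment. The join is lossy.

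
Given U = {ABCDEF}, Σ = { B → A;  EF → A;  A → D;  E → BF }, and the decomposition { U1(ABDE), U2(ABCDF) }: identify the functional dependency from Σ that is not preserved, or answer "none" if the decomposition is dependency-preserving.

E → BF

Check E → BF: no single fragment contains all of {BEF}, and the restricted closure of {E} across the fragments never reaches {BF}.
B → A is preserved.
EF → A is preserved.
A → D is preserved.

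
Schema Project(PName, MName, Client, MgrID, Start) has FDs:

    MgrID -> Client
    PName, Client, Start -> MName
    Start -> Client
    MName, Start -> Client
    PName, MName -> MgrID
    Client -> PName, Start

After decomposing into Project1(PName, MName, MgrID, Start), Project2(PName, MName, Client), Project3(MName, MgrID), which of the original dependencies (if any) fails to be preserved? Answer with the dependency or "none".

MgrID → Client: restricted closure across fragments reaches Client.
PName, Client, Start → MName: restricted closure across fragments reaches MName.
Start → Client: restricted closure across fragments reaches Client.
MName, Start → Client: restricted closure across fragments reaches Client.
PName, MName → MgrID lies within Project1.
Client → PName, Start: restricted closure across fragments reaches PName, Start.
Every dependency is enforceable on the fragments, so the decomposition is dependency-preserving.

none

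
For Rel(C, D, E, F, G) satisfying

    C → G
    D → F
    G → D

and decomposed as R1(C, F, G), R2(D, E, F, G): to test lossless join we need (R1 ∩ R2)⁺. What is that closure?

R1 ∩ R2 = {F, G}.
G → D applies, adding D
Closure: {D, F, G}.

D, F, G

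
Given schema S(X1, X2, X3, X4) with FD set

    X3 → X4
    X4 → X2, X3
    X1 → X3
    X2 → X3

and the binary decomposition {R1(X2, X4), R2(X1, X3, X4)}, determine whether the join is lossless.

Yes

Common attributes: R1 ∩ R2 = {X4}.
Closure of {X4}: X4 → X2, X3 applies, adding X2, X3. So (X4)⁺ = {X2, X3, X4}.
This closure contains every attribute of R1, so R1 ∩ R2 → R1. The join is lossless.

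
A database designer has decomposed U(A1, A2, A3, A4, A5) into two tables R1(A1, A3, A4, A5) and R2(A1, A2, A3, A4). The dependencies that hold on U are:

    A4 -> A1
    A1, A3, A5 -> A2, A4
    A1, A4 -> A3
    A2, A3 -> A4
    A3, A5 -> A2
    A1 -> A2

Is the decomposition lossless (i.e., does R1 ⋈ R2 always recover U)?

Common attributes: R1 ∩ R2 = {A1, A3, A4}.
Closure of {A1, A3, A4}: A1 → A2 applies, adding A2. So (A1, A3, A4)⁺ = {A1, A2, A3, A4}.
This closure contains every attribute of R2, so R1 ∩ R2 → R2. The join is lossless.

Yes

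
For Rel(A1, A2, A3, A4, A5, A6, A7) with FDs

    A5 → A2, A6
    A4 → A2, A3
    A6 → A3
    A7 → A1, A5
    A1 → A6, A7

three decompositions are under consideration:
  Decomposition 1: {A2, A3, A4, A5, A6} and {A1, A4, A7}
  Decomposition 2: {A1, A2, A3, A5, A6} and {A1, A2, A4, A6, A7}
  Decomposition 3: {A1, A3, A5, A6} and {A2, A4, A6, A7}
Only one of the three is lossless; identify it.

Decomposition 1: common = {A4}, closure = {A2, A3, A4} → lossy.
Decomposition 2: common = {A1, A2, A6}, closure = {A1, A2, A3, A5, A6, A7} → lossless.
Decomposition 3: common = {A6}, closure = {A3, A6} → lossy.

Decomposition 2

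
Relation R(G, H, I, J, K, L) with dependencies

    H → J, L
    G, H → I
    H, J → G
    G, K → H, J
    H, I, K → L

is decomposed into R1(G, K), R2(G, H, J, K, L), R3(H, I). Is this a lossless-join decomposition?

Yes

Chase test. Columns are G, H, I, J, K, L; row i has aⱼ where attribute j ∈ Ri, else bᵢⱼ.
Initial tableau (one row per fragment):
  row 1: a1 b12 b13 b14 a5 b16
  row 2: a1 a2 b23 a4 a5 a6
  row 3: b31 a2 a3 b34 b35 b36
Rows 2 and 3 agree on H; apply H→J, L and equate their J, L entries.
Rows 2 and 3 agree on H, J; apply H, J→G and equate their G entries.
Rows 1 and 2 agree on G, K; apply G, K→H, J and equate their H, J entries.
Rows 1 and 2 agree on H; apply H→J, L and equate their J, L entries.
Rows 1 and 2 agree on G, H; apply G, H→I and equate their I entries.
Rows 1 and 3 agree on G, H; apply G, H→I and equate their I entries.
Row 1 is now all distinguished symbols — the join is lossless.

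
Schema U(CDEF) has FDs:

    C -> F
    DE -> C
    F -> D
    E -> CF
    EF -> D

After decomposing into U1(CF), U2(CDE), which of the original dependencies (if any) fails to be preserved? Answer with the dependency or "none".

F -> D

Check F → D: no single fragment contains all of {DF}, and the restricted closure of {F} across the fragments never reaches {D}.
C → F is preserved.
DE → C is preserved.
E → CF is preserved.
EF → D is preserved.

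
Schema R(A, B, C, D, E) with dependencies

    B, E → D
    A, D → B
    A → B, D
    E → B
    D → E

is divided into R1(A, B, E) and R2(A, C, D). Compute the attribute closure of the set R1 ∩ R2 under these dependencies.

R1 ∩ R2 = {A}.
A → B, D applies, adding B, D
D → E applies, adding E
Closure: {A, B, D, E}.

A, B, D, E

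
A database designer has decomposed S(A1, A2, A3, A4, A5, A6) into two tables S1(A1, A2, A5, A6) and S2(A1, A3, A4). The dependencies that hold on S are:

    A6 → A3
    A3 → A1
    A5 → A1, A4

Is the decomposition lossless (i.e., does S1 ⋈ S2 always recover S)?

No

Common attributes: S1 ∩ S2 = {A1}.
No dependency enlarges {A1}, so (A1)⁺ = {A1}.
The closure contains neither all of S1 = {A1, A2, A5, A6} nor all of S2 = {A1, A3, A4}, so the common attributes are not a superkey of either fragment. The join is lossy.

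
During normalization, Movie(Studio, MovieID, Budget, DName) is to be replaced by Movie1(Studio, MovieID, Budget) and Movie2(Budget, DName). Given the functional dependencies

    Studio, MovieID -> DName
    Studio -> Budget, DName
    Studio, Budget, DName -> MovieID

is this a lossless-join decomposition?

No

Common attributes: Movie1 ∩ Movie2 = {Budget}.
No dependency enlarges {Budget}, so (Budget)⁺ = {Budget}.
The closure contains neither all of Movie1 = {Studio, MovieID, Budget} nor all of Movie2 = {Budget, DName}, so the common attributes are not a superkey of either fragment. The join is lossy.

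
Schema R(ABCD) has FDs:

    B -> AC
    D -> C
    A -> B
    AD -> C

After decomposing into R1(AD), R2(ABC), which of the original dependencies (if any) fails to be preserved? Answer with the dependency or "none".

D -> C

Check D → C: no single fragment contains all of {CD}, and the restricted closure of {D} across the fragments never reaches {C}.
B → AC is preserved.
A → B is preserved.
AD → C is preserved.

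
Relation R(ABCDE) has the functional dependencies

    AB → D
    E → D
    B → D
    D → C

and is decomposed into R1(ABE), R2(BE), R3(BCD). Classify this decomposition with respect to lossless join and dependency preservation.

Lossless test (chase): Rows 1 and 2 agree on E; apply E→D and equate their D entries. Rows 1 and 3 agree on B; apply B→D and equate their D entries. Rows 1 and 2 agree on D; apply D→C and equate their C entries. Rows 1 and 3 agree on D; apply D→C and equate their C entries. Row 1 is now all distinguished symbols — the join is lossless.
Dependency preservation: the restricted closure of {E} across the fragments never reaches {D}, so E → D cannot be enforced without a join — not preserved.

lossless but not dependency-preserving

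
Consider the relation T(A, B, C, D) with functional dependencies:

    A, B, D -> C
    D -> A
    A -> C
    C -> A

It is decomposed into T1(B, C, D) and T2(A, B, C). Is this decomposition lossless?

Common attributes: T1 ∩ T2 = {B, C}.
Closure of {B, C}: C → A applies, adding A. So (B, C)⁺ = {A, B, C}.
This closure contains every attribute of T2, so T1 ∩ T2 → T2. The join is lossless.

Yes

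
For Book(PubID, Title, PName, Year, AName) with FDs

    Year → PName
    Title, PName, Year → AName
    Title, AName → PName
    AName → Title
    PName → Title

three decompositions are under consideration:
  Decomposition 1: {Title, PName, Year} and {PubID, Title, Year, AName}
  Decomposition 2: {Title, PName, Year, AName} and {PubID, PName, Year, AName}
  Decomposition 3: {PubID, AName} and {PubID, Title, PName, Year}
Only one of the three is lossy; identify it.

Decomposition 3

Decomposition 1: common = {Title, Year}, closure = {Title, PName, Year, AName} → lossless.
Decomposition 2: common = {PName, Year, AName}, closure = {Title, PName, Year, AName} → lossless.
Decomposition 3: common = {PubID}, closure = {PubID} → lossy.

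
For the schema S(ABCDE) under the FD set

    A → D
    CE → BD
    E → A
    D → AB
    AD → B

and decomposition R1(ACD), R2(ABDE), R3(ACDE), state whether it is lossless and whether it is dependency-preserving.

lossless and dependency-preserving

Lossless test (chase): Rows 1 and 2 agree on D; apply D→AB and equate their AB entries. Rows 1 and 3 agree on D; apply D→AB and equate their AB entries. Row 3 is now all distinguished symbols — the join is lossless.
Dependency preservation: CE → BD is not contained in any single fragment, but the restricted closure of its left-hand side across the fragments still reaches the right-hand side; the remaining FDs each lie inside some fragment. All dependencies are preserved.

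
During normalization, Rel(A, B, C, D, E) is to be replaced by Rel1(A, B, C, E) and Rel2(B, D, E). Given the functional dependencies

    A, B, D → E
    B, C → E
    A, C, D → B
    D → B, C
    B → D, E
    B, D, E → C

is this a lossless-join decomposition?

Common attributes: Rel1 ∩ Rel2 = {B, E}.
Closure of {B, E}: B → D, E applies, adding D; B, D, E → C applies, adding C. So (B, E)⁺ = {B, C, D, E}.
This closure contains every attribute of Rel2, so Rel1 ∩ Rel2 → Rel2. The join is lossless.

Yes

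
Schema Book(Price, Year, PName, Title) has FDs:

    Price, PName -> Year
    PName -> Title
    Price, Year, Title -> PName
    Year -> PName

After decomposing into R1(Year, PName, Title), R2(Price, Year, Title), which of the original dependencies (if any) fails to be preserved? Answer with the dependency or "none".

Price, PName -> Year

Check Price, PName → Year: no single fragment contains all of {Price, Year, PName}, and the restricted closure of {Price, PName} across the fragments never reaches {Year}.
PName → Title is preserved.
Price, Year, Title → PName is preserved.
Year → PName is preserved.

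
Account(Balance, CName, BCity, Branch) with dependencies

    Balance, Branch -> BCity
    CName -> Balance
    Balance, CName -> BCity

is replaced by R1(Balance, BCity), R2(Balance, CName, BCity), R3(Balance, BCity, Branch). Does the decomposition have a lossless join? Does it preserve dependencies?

Lossless test (chase): applying each FD to every pair of rows produces no changes in the tableau, so no row becomes fully distinguished — the join is lossy.
Dependency preservation: every FD's attributes lie within a single fragment, so each can be enforced locally — preserved.

lossy but dependency-preserving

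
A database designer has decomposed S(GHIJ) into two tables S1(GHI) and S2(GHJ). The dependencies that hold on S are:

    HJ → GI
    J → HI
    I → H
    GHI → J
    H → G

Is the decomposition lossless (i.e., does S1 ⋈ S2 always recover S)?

Common attributes: S1 ∩ S2 = {GH}.
No dependency enlarges {GH}, so (GH)⁺ = {GH}.
The closure contains neither all of S1 = {GHI} nor all of S2 = {GHJ}, so the common attributes are not a superkey of either fragment. The join is lossy.

No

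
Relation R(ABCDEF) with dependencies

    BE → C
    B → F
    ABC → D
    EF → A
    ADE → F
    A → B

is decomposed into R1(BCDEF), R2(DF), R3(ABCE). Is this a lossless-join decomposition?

Chase test. Columns are ABCDEF; row i has aⱼ where attribute j ∈ Ri, else bᵢⱼ.
Initial tableau (one row per fragment):
  row 1: b11 a2 a3 a4 a5 a6
  row 2: b21 b22 b23 a4 b25 a6
  row 3: a1 a2 a3 b34 a5 b36
Rows 1 and 3 agree on B; apply B→F and equate their F entries.
Rows 1 and 3 agree on EF; apply EF→A and equate their A entries.
Rows 1 and 3 agree on ABC; apply ABC→D and equate their D entries.
Row 1 is now all distinguished symbols — the join is lossless.

Yes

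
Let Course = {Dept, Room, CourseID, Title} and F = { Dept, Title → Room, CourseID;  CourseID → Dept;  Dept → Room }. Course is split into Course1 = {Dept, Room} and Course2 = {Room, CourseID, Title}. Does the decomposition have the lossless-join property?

Common attributes: Course1 ∩ Course2 = {Room}.
No dependency enlarges {Room}, so (Room)⁺ = {Room}.
The closure contains neither all of Course1 = {Dept, Room} nor all of Course2 = {Room, CourseID, Title}, so the common attributes are not a superkey of either fragment. The join is lossy.

No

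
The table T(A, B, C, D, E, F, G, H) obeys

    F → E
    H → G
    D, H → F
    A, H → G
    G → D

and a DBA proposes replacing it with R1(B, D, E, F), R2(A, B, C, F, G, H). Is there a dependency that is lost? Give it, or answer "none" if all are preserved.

Check G → D: no single fragment contains all of {D, G}, and the restricted closure of {G} across the fragments never reaches {D}.
F → E is preserved.
H → G is preserved.
D, H → F is preserved.
A, H → G is preserved.

G → D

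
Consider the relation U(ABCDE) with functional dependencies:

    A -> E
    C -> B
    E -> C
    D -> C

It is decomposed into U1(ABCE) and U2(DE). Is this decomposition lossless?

No

Common attributes: U1 ∩ U2 = {E}.
Closure of {E}: E → C applies, adding C; C → B applies, adding B. So (E)⁺ = {BCE}.
The closure contains neither all of U1 = {ABCE} nor all of U2 = {DE}, so the common attributes are not a superkey of either fragment. The join is lossy.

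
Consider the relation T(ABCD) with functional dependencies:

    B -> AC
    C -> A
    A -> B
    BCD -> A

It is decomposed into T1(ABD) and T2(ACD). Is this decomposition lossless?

Yes

Common attributes: T1 ∩ T2 = {AD}.
Closure of {AD}: A → B applies, adding B; B → AC applies, adding C. So (AD)⁺ = {ABCD}.
This closure contains every attribute of T1, so T1 ∩ T2 → T1. The join is lossless.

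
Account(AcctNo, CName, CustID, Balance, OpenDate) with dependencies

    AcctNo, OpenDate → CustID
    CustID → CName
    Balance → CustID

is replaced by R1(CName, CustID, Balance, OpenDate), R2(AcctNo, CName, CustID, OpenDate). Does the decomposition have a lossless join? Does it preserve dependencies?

Lossless test: (CName, CustID, OpenDate)⁺ = {CName, CustID, OpenDate}, which is a superkey of neither fragment — lossy.
Dependency preservation: every FD's attributes lie within a single fragment, so each can be enforced locally — preserved.

lossy but dependency-preserving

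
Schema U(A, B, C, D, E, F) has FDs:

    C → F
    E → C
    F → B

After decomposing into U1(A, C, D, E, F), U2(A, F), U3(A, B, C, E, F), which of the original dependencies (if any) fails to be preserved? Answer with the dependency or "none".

C → F lies within U1.
E → C lies within U1.
F → B lies within U3.
Every dependency is enforceable on the fragments, so the decomposition is dependency-preserving.

none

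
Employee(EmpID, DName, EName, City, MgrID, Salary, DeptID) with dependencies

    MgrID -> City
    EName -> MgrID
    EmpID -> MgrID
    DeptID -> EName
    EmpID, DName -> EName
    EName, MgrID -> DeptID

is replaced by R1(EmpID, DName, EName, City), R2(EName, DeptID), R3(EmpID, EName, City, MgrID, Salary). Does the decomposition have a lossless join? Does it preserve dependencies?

lossy but dependency-preserving

Lossless test (chase): Rows 1 and 2 agree on EName; apply EName→MgrID and equate their MgrID entries. Rows 1 and 3 agree on EName; apply EName→MgrID and equate their MgrID entries. Rows 1 and 2 agree on EName, MgrID; apply EName, MgrID→DeptID and equate their DeptID entries. Rows 1 and 3 agree on EName, MgrID; apply EName, MgrID→DeptID and equate their DeptID entries. Rows 1 and 2 agree on MgrID; apply MgrID→City and equate their City entries. No row becomes fully distinguished — the join is lossy.
Dependency preservation: EName, MgrID → DeptID is not contained in any single fragment, but the restricted closure of its left-hand side across the fragments still reaches the right-hand side; the remaining FDs each lie inside some fragment. All dependencies are preserved.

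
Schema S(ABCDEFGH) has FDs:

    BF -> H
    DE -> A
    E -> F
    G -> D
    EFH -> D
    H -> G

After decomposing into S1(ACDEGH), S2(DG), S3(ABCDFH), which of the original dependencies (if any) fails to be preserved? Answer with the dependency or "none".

Check E → F: no single fragment contains all of {EF}, and the restricted closure of {E} across the fragments never reaches {F}.
BF → H is preserved.
DE → A is preserved.
G → D is preserved.
EFH → D is preserved.
H → G is preserved.

E -> F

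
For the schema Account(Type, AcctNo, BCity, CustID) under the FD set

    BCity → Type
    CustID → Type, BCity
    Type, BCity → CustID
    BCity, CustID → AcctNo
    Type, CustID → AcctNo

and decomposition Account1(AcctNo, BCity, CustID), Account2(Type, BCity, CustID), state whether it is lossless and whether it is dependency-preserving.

Lossless test: (BCity, CustID)⁺ = {Type, AcctNo, BCity, CustID}, which contains all of one fragment — lossless.
Dependency preservation: Type, CustID → AcctNo is not contained in any single fragment, but the restricted closure of its left-hand side across the fragments still reaches the right-hand side; the remaining FDs each lie inside some fragment. All dependencies are preserved.

lossless and dependency-preserving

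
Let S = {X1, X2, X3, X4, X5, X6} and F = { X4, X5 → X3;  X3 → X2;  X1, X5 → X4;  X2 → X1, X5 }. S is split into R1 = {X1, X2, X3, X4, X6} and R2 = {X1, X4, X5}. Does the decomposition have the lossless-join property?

Common attributes: R1 ∩ R2 = {X1, X4}.
No dependency enlarges {X1, X4}, so (X1, X4)⁺ = {X1, X4}.
The closure contains neither all of R1 = {X1, X2, X3, X4, X6} nor all of R2 = {X1, X4, X5}, so the common attributes are not a superkey of either fragment. The join is lossy.

No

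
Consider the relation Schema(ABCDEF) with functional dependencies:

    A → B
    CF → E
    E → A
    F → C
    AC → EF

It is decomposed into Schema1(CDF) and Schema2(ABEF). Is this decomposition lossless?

Yes

Common attributes: Schema1 ∩ Schema2 = {F}.
Closure of {F}: F → C applies, adding C; CF → E applies, adding E; E → A applies, adding A; A → B applies, adding B. So (F)⁺ = {ABCEF}.
This closure contains every attribute of Schema2, so Schema1 ∩ Schema2 → Schema2. The join is lossless.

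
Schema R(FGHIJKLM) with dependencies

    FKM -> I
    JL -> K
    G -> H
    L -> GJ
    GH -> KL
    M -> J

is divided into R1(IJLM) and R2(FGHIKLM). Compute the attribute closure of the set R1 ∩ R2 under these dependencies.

GHIJKLM

R1 ∩ R2 = {ILM}.
L → GJ applies, adding GJ
JL → K applies, adding K
G → H applies, adding H
Closure: {GHIJKLM}.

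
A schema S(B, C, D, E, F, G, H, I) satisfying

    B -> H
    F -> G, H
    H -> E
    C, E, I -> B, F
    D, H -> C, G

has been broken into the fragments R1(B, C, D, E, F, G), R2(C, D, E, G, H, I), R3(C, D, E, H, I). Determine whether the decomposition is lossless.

No

Chase test. Columns are B, C, D, E, F, G, H, I; row i has aⱼ where attribute j ∈ Ri, else bᵢⱼ.
Initial tableau (one row per fragment):
  row 1: a1 a2 a3 a4 a5 a6 b17 b18
  row 2: b21 a2 a3 a4 b25 a6 a7 a8
  row 3: b31 a2 a3 a4 b35 b36 a7 a8
Rows 2 and 3 agree on C, E, I; apply C, E, I→B, F and equate their B, F entries.
Rows 2 and 3 agree on D, H; apply D, H→C, G and equate their C, G entries.
No row becomes fully distinguished — the join is lossy.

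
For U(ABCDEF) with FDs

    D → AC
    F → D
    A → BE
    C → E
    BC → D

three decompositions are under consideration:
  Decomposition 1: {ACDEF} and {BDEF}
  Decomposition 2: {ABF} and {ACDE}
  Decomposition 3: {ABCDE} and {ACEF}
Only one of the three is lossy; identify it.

Decomposition 1: common = {DEF}, closure = {ABCDEF} → lossless.
Decomposition 2: common = {A}, closure = {ABE} → lossy.
Decomposition 3: common = {ACE}, closure = {ABCDE} → lossless.

Decomposition 2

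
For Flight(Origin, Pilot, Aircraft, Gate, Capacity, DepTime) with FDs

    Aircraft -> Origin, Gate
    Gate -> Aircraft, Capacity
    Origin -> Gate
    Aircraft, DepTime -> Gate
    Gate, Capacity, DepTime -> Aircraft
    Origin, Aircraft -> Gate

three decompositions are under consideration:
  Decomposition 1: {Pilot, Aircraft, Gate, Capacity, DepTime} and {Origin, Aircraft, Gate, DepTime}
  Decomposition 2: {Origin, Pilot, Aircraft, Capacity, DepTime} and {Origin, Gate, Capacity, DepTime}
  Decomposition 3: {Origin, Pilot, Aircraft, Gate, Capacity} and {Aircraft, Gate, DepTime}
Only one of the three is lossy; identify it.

Decomposition 1: common = {Aircraft, Gate, DepTime}, closure = {Origin, Aircraft, Gate, Capacity, DepTime} → lossless.
Decomposition 2: common = {Origin, Capacity, DepTime}, closure = {Origin, Aircraft, Gate, Capacity, DepTime} → lossless.
Decomposition 3: common = {Aircraft, Gate}, closure = {Origin, Aircraft, Gate, Capacity} → lossy.

Decomposition 3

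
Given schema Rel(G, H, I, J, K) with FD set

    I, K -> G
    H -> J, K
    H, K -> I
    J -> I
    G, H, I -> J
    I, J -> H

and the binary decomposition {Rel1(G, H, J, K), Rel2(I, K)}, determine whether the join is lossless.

No

Common attributes: Rel1 ∩ Rel2 = {K}.
No dependency enlarges {K}, so (K)⁺ = {K}.
The closure contains neither all of Rel1 = {G, H, J, K} nor all of Rel2 = {I, K}, so the common attributes are not a superkey of either fragment. The join is lossy.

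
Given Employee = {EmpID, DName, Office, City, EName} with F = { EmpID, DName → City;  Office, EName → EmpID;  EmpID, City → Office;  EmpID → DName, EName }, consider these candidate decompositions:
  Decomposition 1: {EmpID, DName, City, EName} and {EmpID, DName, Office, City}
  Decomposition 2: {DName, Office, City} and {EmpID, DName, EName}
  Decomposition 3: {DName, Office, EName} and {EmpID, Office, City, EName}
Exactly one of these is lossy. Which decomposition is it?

Decomposition 1: common = {EmpID, DName, City}, closure = {EmpID, DName, Office, City, EName} → lossless.
Decomposition 2: common = {DName}, closure = {DName} → lossy.
Decomposition 3: common = {Office, EName}, closure = {EmpID, DName, Office, City, EName} → lossless.

Decomposition 2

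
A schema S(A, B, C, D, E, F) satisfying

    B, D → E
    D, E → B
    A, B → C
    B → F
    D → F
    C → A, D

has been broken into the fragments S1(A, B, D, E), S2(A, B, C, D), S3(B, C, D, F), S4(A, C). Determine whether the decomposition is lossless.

Chase test. Columns are A, B, C, D, E, F; row i has aⱼ where attribute j ∈ Si, else bᵢⱼ.
Initial tableau (one row per fragment):
  row 1: a1 a2 b13 a4 a5 b16
  row 2: a1 a2 a3 a4 b25 b26
  row 3: b31 a2 a3 a4 b35 a6
  row 4: a1 b42 a3 b44 b45 b46
Rows 1 and 2 agree on B, D; apply B, D→E and equate their E entries.
Rows 1 and 3 agree on B, D; apply B, D→E and equate their E entries.
Rows 1 and 2 agree on A, B; apply A, B→C and equate their C entries.
Rows 1 and 2 agree on B; apply B→F and equate their F entries.
Rows 1 and 3 agree on B; apply B→F and equate their F entries.
Rows 1 and 3 agree on C; apply C→A, D and equate their A, D entries.
Rows 1 and 4 agree on C; apply C→A, D and equate their A, D entries.
Rows 1 and 4 agree on D; apply D→F and equate their F entries.
Row 1 is now all distinguished symbols — the join is lossless.

Yes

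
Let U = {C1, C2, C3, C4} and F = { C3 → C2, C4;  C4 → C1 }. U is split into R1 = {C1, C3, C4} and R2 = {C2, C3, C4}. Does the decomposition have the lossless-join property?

Yes

Common attributes: R1 ∩ R2 = {C3, C4}.
Closure of {C3, C4}: C3 → C2, C4 applies, adding C2; C4 → C1 applies, adding C1. So (C3, C4)⁺ = {C1, C2, C3, C4}.
This closure contains every attribute of R1, so R1 ∩ R2 → R1. The join is lossless.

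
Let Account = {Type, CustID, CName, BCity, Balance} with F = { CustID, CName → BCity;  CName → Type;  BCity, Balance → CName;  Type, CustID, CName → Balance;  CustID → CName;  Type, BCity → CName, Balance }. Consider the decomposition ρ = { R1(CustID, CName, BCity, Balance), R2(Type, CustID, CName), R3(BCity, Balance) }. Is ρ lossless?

Yes

Chase test. Columns are Type, CustID, CName, BCity, Balance; row i has aⱼ where attribute j ∈ Ri, else bᵢⱼ.
Initial tableau (one row per fragment):
  row 1: b11 a2 a3 a4 a5
  row 2: a1 a2 a3 b24 b25
  row 3: b31 b32 b33 a4 a5
Rows 1 and 2 agree on CustID, CName; apply CustID, CName→BCity and equate their BCity entries.
Rows 1 and 2 agree on CName; apply CName→Type and equate their Type entries.
Rows 1 and 3 agree on BCity, Balance; apply BCity, Balance→CName and equate their CName entries.
Rows 1 and 2 agree on Type, CustID, CName; apply Type, CustID, CName→Balance and equate their Balance entries.
Rows 1 and 3 agree on CName; apply CName→Type and equate their Type entries.
Row 1 is now all distinguished symbols — the join is lossless.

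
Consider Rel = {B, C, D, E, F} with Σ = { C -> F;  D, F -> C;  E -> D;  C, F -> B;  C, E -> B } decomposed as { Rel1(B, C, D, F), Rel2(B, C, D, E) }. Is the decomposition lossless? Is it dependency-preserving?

Lossless test: (B, C, D)⁺ = {B, C, D, F}, which contains all of one fragment — lossless.
Dependency preservation: every FD's attributes lie within a single fragment, so each can be enforced locally — preserved.

lossless and dependency-preserving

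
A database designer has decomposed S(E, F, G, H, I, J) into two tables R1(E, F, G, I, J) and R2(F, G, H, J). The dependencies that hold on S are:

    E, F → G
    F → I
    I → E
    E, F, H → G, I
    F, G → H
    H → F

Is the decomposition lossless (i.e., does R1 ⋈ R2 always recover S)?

Yes

Common attributes: R1 ∩ R2 = {F, G, J}.
Closure of {F, G, J}: F → I applies, adding I; I → E applies, adding E; F, G → H applies, adding H. So (F, G, J)⁺ = {E, F, G, H, I, J}.
This closure contains every attribute of R1, so R1 ∩ R2 → R1. The join is lossless.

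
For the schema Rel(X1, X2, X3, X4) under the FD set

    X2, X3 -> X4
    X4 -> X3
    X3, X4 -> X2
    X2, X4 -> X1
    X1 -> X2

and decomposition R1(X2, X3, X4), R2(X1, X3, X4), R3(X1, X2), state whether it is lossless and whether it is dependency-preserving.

lossless and dependency-preserving

Lossless test (chase): Rows 1 and 2 agree on X3, X4; apply X3, X4→X2 and equate their X2 entries. Rows 1 and 2 agree on X2, X4; apply X2, X4→X1 and equate their X1 entries. Row 1 is now all distinguished symbols — the join is lossless.
Dependency preservation: X2, X4 → X1 is not contained in any single fragment, but the restricted closure of its left-hand side across the fragments still reaches the right-hand side; the remaining FDs each lie inside some fragment. All dependencies are preserved.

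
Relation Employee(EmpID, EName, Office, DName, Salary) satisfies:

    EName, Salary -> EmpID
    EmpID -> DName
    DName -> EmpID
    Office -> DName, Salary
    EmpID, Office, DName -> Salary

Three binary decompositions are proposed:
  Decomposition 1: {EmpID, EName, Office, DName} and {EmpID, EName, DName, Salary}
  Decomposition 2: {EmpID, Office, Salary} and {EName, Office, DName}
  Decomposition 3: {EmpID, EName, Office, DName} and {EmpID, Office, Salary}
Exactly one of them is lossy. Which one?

Decomposition 1: common = {EmpID, EName, DName}, closure = {EmpID, EName, DName} → lossy.
Decomposition 2: common = {Office}, closure = {EmpID, Office, DName, Salary} → lossless.
Decomposition 3: common = {EmpID, Office}, closure = {EmpID, Office, DName, Salary} → lossless.

Decomposition 1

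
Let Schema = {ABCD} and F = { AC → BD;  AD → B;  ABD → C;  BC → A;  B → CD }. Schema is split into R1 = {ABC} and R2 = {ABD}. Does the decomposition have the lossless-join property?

Common attributes: R1 ∩ R2 = {AB}.
Closure of {AB}: B → CD applies, adding CD. So (AB)⁺ = {ABCD}.
This closure contains every attribute of R1, so R1 ∩ R2 → R1. The join is lossless.

Yes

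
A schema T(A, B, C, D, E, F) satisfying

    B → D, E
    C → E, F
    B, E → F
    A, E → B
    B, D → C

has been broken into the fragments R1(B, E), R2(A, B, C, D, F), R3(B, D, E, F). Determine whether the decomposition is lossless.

Chase test. Columns are A, B, C, D, E, F; row i has aⱼ where attribute j ∈ Ri, else bᵢⱼ.
Initial tableau (one row per fragment):
  row 1: b11 a2 b13 b14 a5 b16
  row 2: a1 a2 a3 a4 b25 a6
  row 3: b31 a2 b33 a4 a5 a6
Rows 1 and 2 agree on B; apply B→D, E and equate their D, E entries.
Rows 1 and 2 agree on B, E; apply B, E→F and equate their F entries.
Rows 1 and 2 agree on B, D; apply B, D→C and equate their C entries.
Rows 1 and 3 agree on B, D; apply B, D→C and equate their C entries.
Row 2 is now all distinguished symbols — the join is lossless.

Yes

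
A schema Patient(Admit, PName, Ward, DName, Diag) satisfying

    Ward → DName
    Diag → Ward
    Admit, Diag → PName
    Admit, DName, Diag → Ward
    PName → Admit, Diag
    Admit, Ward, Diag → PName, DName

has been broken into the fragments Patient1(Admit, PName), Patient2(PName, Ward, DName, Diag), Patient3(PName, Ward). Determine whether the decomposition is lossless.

Yes

Chase test. Columns are Admit, PName, Ward, DName, Diag; row i has aⱼ where attribute j ∈ Patienti, else bᵢⱼ.
Initial tableau (one row per fragment):
  row 1: a1 a2 b13 b14 b15
  row 2: b21 a2 a3 a4 a5
  row 3: b31 a2 a3 b34 b35
Rows 2 and 3 agree on Ward; apply Ward→DName and equate their DName entries.
Rows 1 and 2 agree on PName; apply PName→Admit, Diag and equate their Admit, Diag entries.
Rows 1 and 3 agree on PName; apply PName→Admit, Diag and equate their Admit, Diag entries.
Rows 1 and 2 agree on Diag; apply Diag→Ward and equate their Ward entries.
Rows 1 and 2 agree on Admit, Ward, Diag; apply Admit, Ward, Diag→PName, DName and equate their PName, DName entries.
Row 1 is now all distinguished symbols — the join is lossless.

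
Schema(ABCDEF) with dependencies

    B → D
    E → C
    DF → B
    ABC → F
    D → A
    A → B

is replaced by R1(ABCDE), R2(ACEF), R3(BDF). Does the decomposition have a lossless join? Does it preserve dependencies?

lossless and dependency-preserving

Lossless test (chase): Rows 1 and 3 agree on D; apply D→A and equate their A entries. Rows 1 and 2 agree on A; apply A→B and equate their B entries. Rows 1 and 2 agree on B; apply B→D and equate their D entries. Rows 1 and 2 agree on ABC; apply ABC→F and equate their F entries. Row 1 is now all distinguished symbols — the join is lossless.
Dependency preservation: ABC → F is not contained in any single fragment, but the restricted closure of its left-hand side across the fragments still reaches the right-hand side; the remaining FDs each lie inside some fragment. All dependencies are preserved.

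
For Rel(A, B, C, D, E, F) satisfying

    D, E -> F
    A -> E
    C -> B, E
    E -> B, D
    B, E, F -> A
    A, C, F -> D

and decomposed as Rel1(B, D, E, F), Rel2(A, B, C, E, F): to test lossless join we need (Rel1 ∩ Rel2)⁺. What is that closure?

Rel1 ∩ Rel2 = {B, E, F}.
E → B, D applies, adding D
B, E, F → A applies, adding A
Closure: {A, B, D, E, F}.

A, B, D, E, F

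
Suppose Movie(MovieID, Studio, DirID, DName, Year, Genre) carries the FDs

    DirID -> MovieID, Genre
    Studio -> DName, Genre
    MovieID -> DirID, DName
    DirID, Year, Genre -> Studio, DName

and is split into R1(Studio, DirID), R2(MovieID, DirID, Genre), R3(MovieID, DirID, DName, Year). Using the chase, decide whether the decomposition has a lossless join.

Chase test. Columns are MovieID, Studio, DirID, DName, Year, Genre; row i has aⱼ where attribute j ∈ Ri, else bᵢⱼ.
Initial tableau (one row per fragment):
  row 1: b11 a2 a3 b14 b15 b16
  row 2: a1 b22 a3 b24 b25 a6
  row 3: a1 b32 a3 a4 a5 b36
Rows 1 and 2 agree on DirID; apply DirID→MovieID, Genre and equate their MovieID, Genre entries.
Rows 1 and 3 agree on DirID; apply DirID→MovieID, Genre and equate their MovieID, Genre entries.
Rows 1 and 2 agree on MovieID; apply MovieID→DirID, DName and equate their DirID, DName entries.
Rows 1 and 3 agree on MovieID; apply MovieID→DirID, DName and equate their DirID, DName entries.
No row becomes fully distinguished — the join is lossy.

No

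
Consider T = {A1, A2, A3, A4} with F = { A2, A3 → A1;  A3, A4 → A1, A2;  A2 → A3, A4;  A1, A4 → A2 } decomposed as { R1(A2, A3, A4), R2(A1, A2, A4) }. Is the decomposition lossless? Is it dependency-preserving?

Lossless test: (A2, A4)⁺ = {A1, A2, A3, A4}, which contains all of one fragment — lossless.
Dependency preservation: A2, A3 → A1; A3, A4 → A1, A2 are not contained in any single fragment, but the restricted closure of each left-hand side across the fragments still reaches the right-hand side; the remaining FDs each lie inside some fragment. All dependencies are preserved.

lossless and dependency-preserving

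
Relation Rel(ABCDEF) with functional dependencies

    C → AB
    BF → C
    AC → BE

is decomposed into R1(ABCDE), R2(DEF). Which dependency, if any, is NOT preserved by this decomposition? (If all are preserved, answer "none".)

Check BF → C: no single fragment contains all of {BCF}, and the restricted closure of {BF} across the fragments never reaches {C}.
C → AB is preserved.
AC → BE is preserved.

BF → C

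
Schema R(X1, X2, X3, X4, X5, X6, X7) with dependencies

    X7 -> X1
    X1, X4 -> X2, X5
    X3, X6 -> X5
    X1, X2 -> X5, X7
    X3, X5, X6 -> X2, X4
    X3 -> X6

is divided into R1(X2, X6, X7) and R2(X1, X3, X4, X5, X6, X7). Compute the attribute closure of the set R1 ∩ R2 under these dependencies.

R1 ∩ R2 = {X6, X7}.
X7 → X1 applies, adding X1
Closure: {X1, X6, X7}.

X1, X6, X7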